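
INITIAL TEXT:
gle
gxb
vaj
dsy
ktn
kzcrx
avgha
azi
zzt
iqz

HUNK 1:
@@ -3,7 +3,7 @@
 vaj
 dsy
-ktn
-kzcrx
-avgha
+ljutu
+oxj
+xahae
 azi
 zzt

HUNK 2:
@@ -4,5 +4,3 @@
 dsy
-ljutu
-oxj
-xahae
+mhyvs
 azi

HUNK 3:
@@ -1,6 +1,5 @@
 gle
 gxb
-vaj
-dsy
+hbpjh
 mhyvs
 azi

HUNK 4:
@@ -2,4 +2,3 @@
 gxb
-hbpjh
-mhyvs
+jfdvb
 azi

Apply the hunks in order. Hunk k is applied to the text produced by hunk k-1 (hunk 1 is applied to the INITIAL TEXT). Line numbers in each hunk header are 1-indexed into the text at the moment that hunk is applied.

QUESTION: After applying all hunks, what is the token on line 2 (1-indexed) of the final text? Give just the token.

Hunk 1: at line 3 remove [ktn,kzcrx,avgha] add [ljutu,oxj,xahae] -> 10 lines: gle gxb vaj dsy ljutu oxj xahae azi zzt iqz
Hunk 2: at line 4 remove [ljutu,oxj,xahae] add [mhyvs] -> 8 lines: gle gxb vaj dsy mhyvs azi zzt iqz
Hunk 3: at line 1 remove [vaj,dsy] add [hbpjh] -> 7 lines: gle gxb hbpjh mhyvs azi zzt iqz
Hunk 4: at line 2 remove [hbpjh,mhyvs] add [jfdvb] -> 6 lines: gle gxb jfdvb azi zzt iqz
Final line 2: gxb

Answer: gxb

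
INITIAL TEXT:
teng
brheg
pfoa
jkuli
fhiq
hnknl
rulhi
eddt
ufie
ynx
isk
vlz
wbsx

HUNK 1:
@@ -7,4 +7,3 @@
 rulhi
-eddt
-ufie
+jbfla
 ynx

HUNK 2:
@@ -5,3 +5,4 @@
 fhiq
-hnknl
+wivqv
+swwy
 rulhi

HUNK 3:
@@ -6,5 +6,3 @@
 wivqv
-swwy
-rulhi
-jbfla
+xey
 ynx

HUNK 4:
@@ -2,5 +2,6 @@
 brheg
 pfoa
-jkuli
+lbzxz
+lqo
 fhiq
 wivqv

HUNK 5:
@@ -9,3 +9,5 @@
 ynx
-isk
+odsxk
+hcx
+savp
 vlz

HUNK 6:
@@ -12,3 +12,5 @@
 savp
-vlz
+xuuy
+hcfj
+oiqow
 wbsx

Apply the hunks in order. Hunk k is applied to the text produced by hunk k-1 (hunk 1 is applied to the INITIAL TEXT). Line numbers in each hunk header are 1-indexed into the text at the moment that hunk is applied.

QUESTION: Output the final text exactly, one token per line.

Answer: teng
brheg
pfoa
lbzxz
lqo
fhiq
wivqv
xey
ynx
odsxk
hcx
savp
xuuy
hcfj
oiqow
wbsx

Derivation:
Hunk 1: at line 7 remove [eddt,ufie] add [jbfla] -> 12 lines: teng brheg pfoa jkuli fhiq hnknl rulhi jbfla ynx isk vlz wbsx
Hunk 2: at line 5 remove [hnknl] add [wivqv,swwy] -> 13 lines: teng brheg pfoa jkuli fhiq wivqv swwy rulhi jbfla ynx isk vlz wbsx
Hunk 3: at line 6 remove [swwy,rulhi,jbfla] add [xey] -> 11 lines: teng brheg pfoa jkuli fhiq wivqv xey ynx isk vlz wbsx
Hunk 4: at line 2 remove [jkuli] add [lbzxz,lqo] -> 12 lines: teng brheg pfoa lbzxz lqo fhiq wivqv xey ynx isk vlz wbsx
Hunk 5: at line 9 remove [isk] add [odsxk,hcx,savp] -> 14 lines: teng brheg pfoa lbzxz lqo fhiq wivqv xey ynx odsxk hcx savp vlz wbsx
Hunk 6: at line 12 remove [vlz] add [xuuy,hcfj,oiqow] -> 16 lines: teng brheg pfoa lbzxz lqo fhiq wivqv xey ynx odsxk hcx savp xuuy hcfj oiqow wbsx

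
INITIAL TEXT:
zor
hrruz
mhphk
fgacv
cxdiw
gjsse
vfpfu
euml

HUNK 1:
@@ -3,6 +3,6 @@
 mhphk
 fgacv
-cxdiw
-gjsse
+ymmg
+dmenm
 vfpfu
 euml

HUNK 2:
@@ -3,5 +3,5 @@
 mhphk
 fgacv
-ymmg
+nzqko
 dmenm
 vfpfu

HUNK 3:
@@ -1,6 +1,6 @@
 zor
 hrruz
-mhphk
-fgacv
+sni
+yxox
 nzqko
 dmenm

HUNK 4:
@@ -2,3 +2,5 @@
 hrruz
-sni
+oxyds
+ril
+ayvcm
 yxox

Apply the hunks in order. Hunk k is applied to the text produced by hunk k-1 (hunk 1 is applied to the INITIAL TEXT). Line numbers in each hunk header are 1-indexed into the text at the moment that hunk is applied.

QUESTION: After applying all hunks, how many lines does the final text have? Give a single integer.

Answer: 10

Derivation:
Hunk 1: at line 3 remove [cxdiw,gjsse] add [ymmg,dmenm] -> 8 lines: zor hrruz mhphk fgacv ymmg dmenm vfpfu euml
Hunk 2: at line 3 remove [ymmg] add [nzqko] -> 8 lines: zor hrruz mhphk fgacv nzqko dmenm vfpfu euml
Hunk 3: at line 1 remove [mhphk,fgacv] add [sni,yxox] -> 8 lines: zor hrruz sni yxox nzqko dmenm vfpfu euml
Hunk 4: at line 2 remove [sni] add [oxyds,ril,ayvcm] -> 10 lines: zor hrruz oxyds ril ayvcm yxox nzqko dmenm vfpfu euml
Final line count: 10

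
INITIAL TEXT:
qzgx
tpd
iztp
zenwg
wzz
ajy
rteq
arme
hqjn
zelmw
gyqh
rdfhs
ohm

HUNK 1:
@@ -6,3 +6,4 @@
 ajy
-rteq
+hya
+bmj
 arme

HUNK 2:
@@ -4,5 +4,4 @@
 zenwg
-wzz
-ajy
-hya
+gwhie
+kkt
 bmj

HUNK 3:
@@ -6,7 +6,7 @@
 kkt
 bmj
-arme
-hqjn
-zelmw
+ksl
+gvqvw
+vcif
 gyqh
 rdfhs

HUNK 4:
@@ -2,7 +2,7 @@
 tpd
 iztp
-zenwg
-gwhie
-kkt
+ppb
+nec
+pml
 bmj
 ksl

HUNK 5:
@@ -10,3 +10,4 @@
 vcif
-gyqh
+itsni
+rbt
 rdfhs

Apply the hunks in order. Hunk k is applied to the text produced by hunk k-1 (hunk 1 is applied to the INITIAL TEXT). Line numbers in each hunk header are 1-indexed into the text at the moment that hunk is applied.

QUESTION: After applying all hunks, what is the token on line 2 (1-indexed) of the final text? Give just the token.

Answer: tpd

Derivation:
Hunk 1: at line 6 remove [rteq] add [hya,bmj] -> 14 lines: qzgx tpd iztp zenwg wzz ajy hya bmj arme hqjn zelmw gyqh rdfhs ohm
Hunk 2: at line 4 remove [wzz,ajy,hya] add [gwhie,kkt] -> 13 lines: qzgx tpd iztp zenwg gwhie kkt bmj arme hqjn zelmw gyqh rdfhs ohm
Hunk 3: at line 6 remove [arme,hqjn,zelmw] add [ksl,gvqvw,vcif] -> 13 lines: qzgx tpd iztp zenwg gwhie kkt bmj ksl gvqvw vcif gyqh rdfhs ohm
Hunk 4: at line 2 remove [zenwg,gwhie,kkt] add [ppb,nec,pml] -> 13 lines: qzgx tpd iztp ppb nec pml bmj ksl gvqvw vcif gyqh rdfhs ohm
Hunk 5: at line 10 remove [gyqh] add [itsni,rbt] -> 14 lines: qzgx tpd iztp ppb nec pml bmj ksl gvqvw vcif itsni rbt rdfhs ohm
Final line 2: tpd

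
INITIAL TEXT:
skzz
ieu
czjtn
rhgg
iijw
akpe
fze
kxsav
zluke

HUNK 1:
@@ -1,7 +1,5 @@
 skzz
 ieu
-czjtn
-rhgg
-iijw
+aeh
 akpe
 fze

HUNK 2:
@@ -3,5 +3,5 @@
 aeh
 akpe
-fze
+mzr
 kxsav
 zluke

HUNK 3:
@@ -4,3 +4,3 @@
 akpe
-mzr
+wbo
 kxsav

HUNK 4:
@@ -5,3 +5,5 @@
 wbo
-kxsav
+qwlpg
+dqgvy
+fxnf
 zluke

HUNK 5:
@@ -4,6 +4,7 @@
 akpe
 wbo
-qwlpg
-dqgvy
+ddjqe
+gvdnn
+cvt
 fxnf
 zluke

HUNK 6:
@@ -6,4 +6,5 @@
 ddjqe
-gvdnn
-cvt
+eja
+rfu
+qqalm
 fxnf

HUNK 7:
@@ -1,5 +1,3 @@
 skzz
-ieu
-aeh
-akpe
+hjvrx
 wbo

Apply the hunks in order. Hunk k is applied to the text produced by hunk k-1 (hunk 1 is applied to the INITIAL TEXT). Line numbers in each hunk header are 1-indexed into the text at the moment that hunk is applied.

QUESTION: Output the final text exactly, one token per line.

Hunk 1: at line 1 remove [czjtn,rhgg,iijw] add [aeh] -> 7 lines: skzz ieu aeh akpe fze kxsav zluke
Hunk 2: at line 3 remove [fze] add [mzr] -> 7 lines: skzz ieu aeh akpe mzr kxsav zluke
Hunk 3: at line 4 remove [mzr] add [wbo] -> 7 lines: skzz ieu aeh akpe wbo kxsav zluke
Hunk 4: at line 5 remove [kxsav] add [qwlpg,dqgvy,fxnf] -> 9 lines: skzz ieu aeh akpe wbo qwlpg dqgvy fxnf zluke
Hunk 5: at line 4 remove [qwlpg,dqgvy] add [ddjqe,gvdnn,cvt] -> 10 lines: skzz ieu aeh akpe wbo ddjqe gvdnn cvt fxnf zluke
Hunk 6: at line 6 remove [gvdnn,cvt] add [eja,rfu,qqalm] -> 11 lines: skzz ieu aeh akpe wbo ddjqe eja rfu qqalm fxnf zluke
Hunk 7: at line 1 remove [ieu,aeh,akpe] add [hjvrx] -> 9 lines: skzz hjvrx wbo ddjqe eja rfu qqalm fxnf zluke

Answer: skzz
hjvrx
wbo
ddjqe
eja
rfu
qqalm
fxnf
zluke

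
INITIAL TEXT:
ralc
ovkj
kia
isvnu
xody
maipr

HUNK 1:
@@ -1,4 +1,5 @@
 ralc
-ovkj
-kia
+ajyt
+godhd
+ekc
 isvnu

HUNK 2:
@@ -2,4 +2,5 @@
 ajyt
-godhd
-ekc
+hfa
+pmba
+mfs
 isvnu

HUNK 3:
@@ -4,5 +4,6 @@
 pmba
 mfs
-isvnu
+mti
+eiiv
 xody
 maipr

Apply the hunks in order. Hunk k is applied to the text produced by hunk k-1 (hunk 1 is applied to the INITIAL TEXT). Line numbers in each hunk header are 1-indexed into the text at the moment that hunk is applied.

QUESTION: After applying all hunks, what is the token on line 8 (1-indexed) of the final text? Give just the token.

Hunk 1: at line 1 remove [ovkj,kia] add [ajyt,godhd,ekc] -> 7 lines: ralc ajyt godhd ekc isvnu xody maipr
Hunk 2: at line 2 remove [godhd,ekc] add [hfa,pmba,mfs] -> 8 lines: ralc ajyt hfa pmba mfs isvnu xody maipr
Hunk 3: at line 4 remove [isvnu] add [mti,eiiv] -> 9 lines: ralc ajyt hfa pmba mfs mti eiiv xody maipr
Final line 8: xody

Answer: xody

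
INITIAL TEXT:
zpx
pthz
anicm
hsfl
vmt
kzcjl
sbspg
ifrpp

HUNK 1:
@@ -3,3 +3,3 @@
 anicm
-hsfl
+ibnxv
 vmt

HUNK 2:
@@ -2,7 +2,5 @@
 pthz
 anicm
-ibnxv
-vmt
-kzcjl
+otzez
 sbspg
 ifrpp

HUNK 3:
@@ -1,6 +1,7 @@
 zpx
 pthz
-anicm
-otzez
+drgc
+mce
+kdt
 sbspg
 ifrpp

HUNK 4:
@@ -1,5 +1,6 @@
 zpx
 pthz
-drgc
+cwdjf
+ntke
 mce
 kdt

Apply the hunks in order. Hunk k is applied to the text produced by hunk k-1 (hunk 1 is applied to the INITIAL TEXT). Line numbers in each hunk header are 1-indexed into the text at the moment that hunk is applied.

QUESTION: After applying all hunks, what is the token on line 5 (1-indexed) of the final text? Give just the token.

Answer: mce

Derivation:
Hunk 1: at line 3 remove [hsfl] add [ibnxv] -> 8 lines: zpx pthz anicm ibnxv vmt kzcjl sbspg ifrpp
Hunk 2: at line 2 remove [ibnxv,vmt,kzcjl] add [otzez] -> 6 lines: zpx pthz anicm otzez sbspg ifrpp
Hunk 3: at line 1 remove [anicm,otzez] add [drgc,mce,kdt] -> 7 lines: zpx pthz drgc mce kdt sbspg ifrpp
Hunk 4: at line 1 remove [drgc] add [cwdjf,ntke] -> 8 lines: zpx pthz cwdjf ntke mce kdt sbspg ifrpp
Final line 5: mce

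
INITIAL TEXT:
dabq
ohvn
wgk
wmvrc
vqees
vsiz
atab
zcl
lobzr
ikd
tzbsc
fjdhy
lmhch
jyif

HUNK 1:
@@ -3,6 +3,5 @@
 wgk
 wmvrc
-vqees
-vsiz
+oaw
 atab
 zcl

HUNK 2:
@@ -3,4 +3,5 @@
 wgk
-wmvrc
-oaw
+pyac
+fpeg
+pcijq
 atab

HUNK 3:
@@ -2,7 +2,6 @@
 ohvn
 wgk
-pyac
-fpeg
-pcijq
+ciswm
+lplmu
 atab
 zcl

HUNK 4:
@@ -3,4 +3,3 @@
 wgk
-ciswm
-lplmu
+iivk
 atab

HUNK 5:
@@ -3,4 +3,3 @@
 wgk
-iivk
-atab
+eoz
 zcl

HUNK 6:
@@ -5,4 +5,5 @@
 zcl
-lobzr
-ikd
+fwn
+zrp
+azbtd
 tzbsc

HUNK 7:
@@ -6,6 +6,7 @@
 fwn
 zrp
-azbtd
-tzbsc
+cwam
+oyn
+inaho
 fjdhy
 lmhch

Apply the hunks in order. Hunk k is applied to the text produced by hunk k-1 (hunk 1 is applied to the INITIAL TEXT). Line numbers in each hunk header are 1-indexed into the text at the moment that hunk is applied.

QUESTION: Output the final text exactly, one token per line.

Answer: dabq
ohvn
wgk
eoz
zcl
fwn
zrp
cwam
oyn
inaho
fjdhy
lmhch
jyif

Derivation:
Hunk 1: at line 3 remove [vqees,vsiz] add [oaw] -> 13 lines: dabq ohvn wgk wmvrc oaw atab zcl lobzr ikd tzbsc fjdhy lmhch jyif
Hunk 2: at line 3 remove [wmvrc,oaw] add [pyac,fpeg,pcijq] -> 14 lines: dabq ohvn wgk pyac fpeg pcijq atab zcl lobzr ikd tzbsc fjdhy lmhch jyif
Hunk 3: at line 2 remove [pyac,fpeg,pcijq] add [ciswm,lplmu] -> 13 lines: dabq ohvn wgk ciswm lplmu atab zcl lobzr ikd tzbsc fjdhy lmhch jyif
Hunk 4: at line 3 remove [ciswm,lplmu] add [iivk] -> 12 lines: dabq ohvn wgk iivk atab zcl lobzr ikd tzbsc fjdhy lmhch jyif
Hunk 5: at line 3 remove [iivk,atab] add [eoz] -> 11 lines: dabq ohvn wgk eoz zcl lobzr ikd tzbsc fjdhy lmhch jyif
Hunk 6: at line 5 remove [lobzr,ikd] add [fwn,zrp,azbtd] -> 12 lines: dabq ohvn wgk eoz zcl fwn zrp azbtd tzbsc fjdhy lmhch jyif
Hunk 7: at line 6 remove [azbtd,tzbsc] add [cwam,oyn,inaho] -> 13 lines: dabq ohvn wgk eoz zcl fwn zrp cwam oyn inaho fjdhy lmhch jyif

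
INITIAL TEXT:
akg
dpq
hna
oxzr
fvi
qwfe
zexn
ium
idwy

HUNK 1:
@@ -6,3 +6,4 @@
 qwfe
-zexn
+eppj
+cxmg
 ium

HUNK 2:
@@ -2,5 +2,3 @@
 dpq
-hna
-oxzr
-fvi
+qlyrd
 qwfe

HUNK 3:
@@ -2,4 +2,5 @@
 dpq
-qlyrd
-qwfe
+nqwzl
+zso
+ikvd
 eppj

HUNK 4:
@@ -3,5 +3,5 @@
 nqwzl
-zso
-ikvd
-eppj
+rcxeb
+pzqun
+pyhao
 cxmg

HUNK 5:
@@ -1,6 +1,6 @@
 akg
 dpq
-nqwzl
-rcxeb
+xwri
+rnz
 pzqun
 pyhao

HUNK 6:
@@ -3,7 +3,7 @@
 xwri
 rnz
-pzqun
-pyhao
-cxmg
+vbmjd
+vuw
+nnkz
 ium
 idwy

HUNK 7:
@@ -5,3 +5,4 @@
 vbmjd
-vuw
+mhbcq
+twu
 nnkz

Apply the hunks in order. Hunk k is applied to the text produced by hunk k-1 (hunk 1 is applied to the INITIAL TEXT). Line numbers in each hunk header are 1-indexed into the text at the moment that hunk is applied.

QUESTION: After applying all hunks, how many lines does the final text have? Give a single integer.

Answer: 10

Derivation:
Hunk 1: at line 6 remove [zexn] add [eppj,cxmg] -> 10 lines: akg dpq hna oxzr fvi qwfe eppj cxmg ium idwy
Hunk 2: at line 2 remove [hna,oxzr,fvi] add [qlyrd] -> 8 lines: akg dpq qlyrd qwfe eppj cxmg ium idwy
Hunk 3: at line 2 remove [qlyrd,qwfe] add [nqwzl,zso,ikvd] -> 9 lines: akg dpq nqwzl zso ikvd eppj cxmg ium idwy
Hunk 4: at line 3 remove [zso,ikvd,eppj] add [rcxeb,pzqun,pyhao] -> 9 lines: akg dpq nqwzl rcxeb pzqun pyhao cxmg ium idwy
Hunk 5: at line 1 remove [nqwzl,rcxeb] add [xwri,rnz] -> 9 lines: akg dpq xwri rnz pzqun pyhao cxmg ium idwy
Hunk 6: at line 3 remove [pzqun,pyhao,cxmg] add [vbmjd,vuw,nnkz] -> 9 lines: akg dpq xwri rnz vbmjd vuw nnkz ium idwy
Hunk 7: at line 5 remove [vuw] add [mhbcq,twu] -> 10 lines: akg dpq xwri rnz vbmjd mhbcq twu nnkz ium idwy
Final line count: 10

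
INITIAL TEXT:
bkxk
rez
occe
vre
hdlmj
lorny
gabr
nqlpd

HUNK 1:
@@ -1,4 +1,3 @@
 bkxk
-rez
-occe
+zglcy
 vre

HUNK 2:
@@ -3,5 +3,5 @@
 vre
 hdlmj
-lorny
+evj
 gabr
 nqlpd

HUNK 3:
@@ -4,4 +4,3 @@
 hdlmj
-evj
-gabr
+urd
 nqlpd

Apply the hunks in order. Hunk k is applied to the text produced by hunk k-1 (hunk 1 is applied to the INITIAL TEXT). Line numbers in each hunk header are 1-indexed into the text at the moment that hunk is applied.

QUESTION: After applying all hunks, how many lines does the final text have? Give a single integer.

Hunk 1: at line 1 remove [rez,occe] add [zglcy] -> 7 lines: bkxk zglcy vre hdlmj lorny gabr nqlpd
Hunk 2: at line 3 remove [lorny] add [evj] -> 7 lines: bkxk zglcy vre hdlmj evj gabr nqlpd
Hunk 3: at line 4 remove [evj,gabr] add [urd] -> 6 lines: bkxk zglcy vre hdlmj urd nqlpd
Final line count: 6

Answer: 6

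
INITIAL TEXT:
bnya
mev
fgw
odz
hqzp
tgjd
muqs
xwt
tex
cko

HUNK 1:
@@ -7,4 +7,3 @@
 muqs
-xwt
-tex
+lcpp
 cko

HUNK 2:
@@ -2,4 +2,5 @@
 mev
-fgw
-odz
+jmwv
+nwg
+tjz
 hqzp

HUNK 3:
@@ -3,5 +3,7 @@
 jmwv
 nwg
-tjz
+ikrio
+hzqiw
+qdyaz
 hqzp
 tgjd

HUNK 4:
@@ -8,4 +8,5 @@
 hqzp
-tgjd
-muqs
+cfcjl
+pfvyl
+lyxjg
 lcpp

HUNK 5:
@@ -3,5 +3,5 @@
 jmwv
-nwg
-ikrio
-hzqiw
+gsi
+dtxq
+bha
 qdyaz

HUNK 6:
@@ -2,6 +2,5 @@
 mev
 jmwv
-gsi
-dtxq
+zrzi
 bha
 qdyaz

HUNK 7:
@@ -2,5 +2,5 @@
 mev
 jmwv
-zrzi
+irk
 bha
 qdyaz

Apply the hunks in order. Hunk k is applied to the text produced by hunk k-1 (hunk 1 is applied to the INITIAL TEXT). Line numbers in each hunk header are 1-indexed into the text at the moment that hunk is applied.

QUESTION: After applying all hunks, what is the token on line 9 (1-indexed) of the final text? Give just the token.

Answer: pfvyl

Derivation:
Hunk 1: at line 7 remove [xwt,tex] add [lcpp] -> 9 lines: bnya mev fgw odz hqzp tgjd muqs lcpp cko
Hunk 2: at line 2 remove [fgw,odz] add [jmwv,nwg,tjz] -> 10 lines: bnya mev jmwv nwg tjz hqzp tgjd muqs lcpp cko
Hunk 3: at line 3 remove [tjz] add [ikrio,hzqiw,qdyaz] -> 12 lines: bnya mev jmwv nwg ikrio hzqiw qdyaz hqzp tgjd muqs lcpp cko
Hunk 4: at line 8 remove [tgjd,muqs] add [cfcjl,pfvyl,lyxjg] -> 13 lines: bnya mev jmwv nwg ikrio hzqiw qdyaz hqzp cfcjl pfvyl lyxjg lcpp cko
Hunk 5: at line 3 remove [nwg,ikrio,hzqiw] add [gsi,dtxq,bha] -> 13 lines: bnya mev jmwv gsi dtxq bha qdyaz hqzp cfcjl pfvyl lyxjg lcpp cko
Hunk 6: at line 2 remove [gsi,dtxq] add [zrzi] -> 12 lines: bnya mev jmwv zrzi bha qdyaz hqzp cfcjl pfvyl lyxjg lcpp cko
Hunk 7: at line 2 remove [zrzi] add [irk] -> 12 lines: bnya mev jmwv irk bha qdyaz hqzp cfcjl pfvyl lyxjg lcpp cko
Final line 9: pfvyl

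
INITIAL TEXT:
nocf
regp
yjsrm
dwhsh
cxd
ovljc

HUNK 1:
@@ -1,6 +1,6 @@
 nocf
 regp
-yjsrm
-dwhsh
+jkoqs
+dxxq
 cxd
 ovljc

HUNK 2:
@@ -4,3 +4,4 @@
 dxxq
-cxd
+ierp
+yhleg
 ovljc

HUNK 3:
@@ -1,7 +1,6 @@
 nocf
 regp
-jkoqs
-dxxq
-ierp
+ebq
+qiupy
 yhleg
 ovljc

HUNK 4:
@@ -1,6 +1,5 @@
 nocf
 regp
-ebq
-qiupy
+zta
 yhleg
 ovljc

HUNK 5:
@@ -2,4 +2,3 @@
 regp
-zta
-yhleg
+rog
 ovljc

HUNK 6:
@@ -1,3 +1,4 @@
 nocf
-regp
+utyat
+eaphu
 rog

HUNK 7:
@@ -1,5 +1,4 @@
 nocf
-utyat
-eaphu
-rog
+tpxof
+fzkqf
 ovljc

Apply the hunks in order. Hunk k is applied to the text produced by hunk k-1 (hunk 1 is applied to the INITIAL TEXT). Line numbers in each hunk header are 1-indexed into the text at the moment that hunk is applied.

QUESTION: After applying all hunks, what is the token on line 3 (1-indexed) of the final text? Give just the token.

Hunk 1: at line 1 remove [yjsrm,dwhsh] add [jkoqs,dxxq] -> 6 lines: nocf regp jkoqs dxxq cxd ovljc
Hunk 2: at line 4 remove [cxd] add [ierp,yhleg] -> 7 lines: nocf regp jkoqs dxxq ierp yhleg ovljc
Hunk 3: at line 1 remove [jkoqs,dxxq,ierp] add [ebq,qiupy] -> 6 lines: nocf regp ebq qiupy yhleg ovljc
Hunk 4: at line 1 remove [ebq,qiupy] add [zta] -> 5 lines: nocf regp zta yhleg ovljc
Hunk 5: at line 2 remove [zta,yhleg] add [rog] -> 4 lines: nocf regp rog ovljc
Hunk 6: at line 1 remove [regp] add [utyat,eaphu] -> 5 lines: nocf utyat eaphu rog ovljc
Hunk 7: at line 1 remove [utyat,eaphu,rog] add [tpxof,fzkqf] -> 4 lines: nocf tpxof fzkqf ovljc
Final line 3: fzkqf

Answer: fzkqf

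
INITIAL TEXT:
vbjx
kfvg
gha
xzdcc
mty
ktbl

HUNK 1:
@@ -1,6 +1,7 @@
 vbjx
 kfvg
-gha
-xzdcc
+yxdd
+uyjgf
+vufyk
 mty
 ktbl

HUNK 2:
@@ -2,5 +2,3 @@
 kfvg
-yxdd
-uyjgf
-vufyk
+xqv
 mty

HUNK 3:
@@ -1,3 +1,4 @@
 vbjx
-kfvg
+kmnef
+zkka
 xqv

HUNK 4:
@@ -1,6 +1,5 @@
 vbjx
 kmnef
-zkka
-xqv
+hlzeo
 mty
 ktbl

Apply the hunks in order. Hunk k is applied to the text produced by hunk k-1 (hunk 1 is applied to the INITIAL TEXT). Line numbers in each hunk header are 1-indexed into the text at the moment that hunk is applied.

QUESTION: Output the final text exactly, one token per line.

Answer: vbjx
kmnef
hlzeo
mty
ktbl

Derivation:
Hunk 1: at line 1 remove [gha,xzdcc] add [yxdd,uyjgf,vufyk] -> 7 lines: vbjx kfvg yxdd uyjgf vufyk mty ktbl
Hunk 2: at line 2 remove [yxdd,uyjgf,vufyk] add [xqv] -> 5 lines: vbjx kfvg xqv mty ktbl
Hunk 3: at line 1 remove [kfvg] add [kmnef,zkka] -> 6 lines: vbjx kmnef zkka xqv mty ktbl
Hunk 4: at line 1 remove [zkka,xqv] add [hlzeo] -> 5 lines: vbjx kmnef hlzeo mty ktbl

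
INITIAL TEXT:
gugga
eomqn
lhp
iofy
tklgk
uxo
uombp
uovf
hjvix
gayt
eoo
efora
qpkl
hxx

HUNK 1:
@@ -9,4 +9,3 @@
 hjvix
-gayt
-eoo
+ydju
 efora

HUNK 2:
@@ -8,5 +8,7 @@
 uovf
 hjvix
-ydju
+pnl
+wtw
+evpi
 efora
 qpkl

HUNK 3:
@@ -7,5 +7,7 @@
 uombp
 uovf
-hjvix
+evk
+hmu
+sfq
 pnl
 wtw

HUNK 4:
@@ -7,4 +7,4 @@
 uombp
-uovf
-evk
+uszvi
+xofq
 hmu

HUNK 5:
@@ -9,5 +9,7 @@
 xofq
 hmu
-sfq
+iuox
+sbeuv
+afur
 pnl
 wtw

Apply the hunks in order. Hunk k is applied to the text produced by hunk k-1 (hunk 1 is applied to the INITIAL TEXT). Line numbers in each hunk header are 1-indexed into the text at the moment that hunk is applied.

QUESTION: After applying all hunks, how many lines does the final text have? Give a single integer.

Hunk 1: at line 9 remove [gayt,eoo] add [ydju] -> 13 lines: gugga eomqn lhp iofy tklgk uxo uombp uovf hjvix ydju efora qpkl hxx
Hunk 2: at line 8 remove [ydju] add [pnl,wtw,evpi] -> 15 lines: gugga eomqn lhp iofy tklgk uxo uombp uovf hjvix pnl wtw evpi efora qpkl hxx
Hunk 3: at line 7 remove [hjvix] add [evk,hmu,sfq] -> 17 lines: gugga eomqn lhp iofy tklgk uxo uombp uovf evk hmu sfq pnl wtw evpi efora qpkl hxx
Hunk 4: at line 7 remove [uovf,evk] add [uszvi,xofq] -> 17 lines: gugga eomqn lhp iofy tklgk uxo uombp uszvi xofq hmu sfq pnl wtw evpi efora qpkl hxx
Hunk 5: at line 9 remove [sfq] add [iuox,sbeuv,afur] -> 19 lines: gugga eomqn lhp iofy tklgk uxo uombp uszvi xofq hmu iuox sbeuv afur pnl wtw evpi efora qpkl hxx
Final line count: 19

Answer: 19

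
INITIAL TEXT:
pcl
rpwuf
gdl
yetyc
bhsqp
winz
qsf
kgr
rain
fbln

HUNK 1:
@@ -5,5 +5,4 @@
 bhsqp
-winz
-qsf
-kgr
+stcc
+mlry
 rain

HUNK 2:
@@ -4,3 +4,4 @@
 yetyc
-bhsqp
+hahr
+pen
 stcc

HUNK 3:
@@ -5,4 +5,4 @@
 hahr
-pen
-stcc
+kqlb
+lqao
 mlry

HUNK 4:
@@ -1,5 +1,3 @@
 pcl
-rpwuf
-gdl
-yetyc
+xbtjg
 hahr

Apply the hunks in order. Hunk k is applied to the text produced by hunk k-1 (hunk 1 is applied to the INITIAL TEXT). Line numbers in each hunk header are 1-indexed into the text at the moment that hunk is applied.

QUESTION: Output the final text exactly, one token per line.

Answer: pcl
xbtjg
hahr
kqlb
lqao
mlry
rain
fbln

Derivation:
Hunk 1: at line 5 remove [winz,qsf,kgr] add [stcc,mlry] -> 9 lines: pcl rpwuf gdl yetyc bhsqp stcc mlry rain fbln
Hunk 2: at line 4 remove [bhsqp] add [hahr,pen] -> 10 lines: pcl rpwuf gdl yetyc hahr pen stcc mlry rain fbln
Hunk 3: at line 5 remove [pen,stcc] add [kqlb,lqao] -> 10 lines: pcl rpwuf gdl yetyc hahr kqlb lqao mlry rain fbln
Hunk 4: at line 1 remove [rpwuf,gdl,yetyc] add [xbtjg] -> 8 lines: pcl xbtjg hahr kqlb lqao mlry rain fbln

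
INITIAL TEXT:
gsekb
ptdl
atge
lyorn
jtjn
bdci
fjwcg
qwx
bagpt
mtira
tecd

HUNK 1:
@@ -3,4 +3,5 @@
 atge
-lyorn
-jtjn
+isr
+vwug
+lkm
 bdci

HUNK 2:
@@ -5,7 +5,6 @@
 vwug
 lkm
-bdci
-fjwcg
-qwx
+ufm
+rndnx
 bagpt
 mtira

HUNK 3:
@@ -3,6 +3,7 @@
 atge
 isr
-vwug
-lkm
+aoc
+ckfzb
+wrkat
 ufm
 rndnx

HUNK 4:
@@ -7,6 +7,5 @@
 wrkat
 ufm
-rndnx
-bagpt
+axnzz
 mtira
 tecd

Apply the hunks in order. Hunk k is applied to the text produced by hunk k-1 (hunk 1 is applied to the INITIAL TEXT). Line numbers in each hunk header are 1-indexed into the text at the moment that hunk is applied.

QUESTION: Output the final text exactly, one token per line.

Answer: gsekb
ptdl
atge
isr
aoc
ckfzb
wrkat
ufm
axnzz
mtira
tecd

Derivation:
Hunk 1: at line 3 remove [lyorn,jtjn] add [isr,vwug,lkm] -> 12 lines: gsekb ptdl atge isr vwug lkm bdci fjwcg qwx bagpt mtira tecd
Hunk 2: at line 5 remove [bdci,fjwcg,qwx] add [ufm,rndnx] -> 11 lines: gsekb ptdl atge isr vwug lkm ufm rndnx bagpt mtira tecd
Hunk 3: at line 3 remove [vwug,lkm] add [aoc,ckfzb,wrkat] -> 12 lines: gsekb ptdl atge isr aoc ckfzb wrkat ufm rndnx bagpt mtira tecd
Hunk 4: at line 7 remove [rndnx,bagpt] add [axnzz] -> 11 lines: gsekb ptdl atge isr aoc ckfzb wrkat ufm axnzz mtira tecd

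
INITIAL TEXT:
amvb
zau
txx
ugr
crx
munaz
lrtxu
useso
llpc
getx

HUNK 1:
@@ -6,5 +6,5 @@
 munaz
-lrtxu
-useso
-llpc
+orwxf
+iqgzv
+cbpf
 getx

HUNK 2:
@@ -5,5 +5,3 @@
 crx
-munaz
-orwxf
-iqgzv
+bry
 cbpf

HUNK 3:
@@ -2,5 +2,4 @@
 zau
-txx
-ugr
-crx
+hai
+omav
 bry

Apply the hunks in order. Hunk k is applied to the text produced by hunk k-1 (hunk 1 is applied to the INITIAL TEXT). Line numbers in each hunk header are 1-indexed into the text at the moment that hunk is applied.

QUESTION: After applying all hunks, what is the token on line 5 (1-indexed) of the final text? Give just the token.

Answer: bry

Derivation:
Hunk 1: at line 6 remove [lrtxu,useso,llpc] add [orwxf,iqgzv,cbpf] -> 10 lines: amvb zau txx ugr crx munaz orwxf iqgzv cbpf getx
Hunk 2: at line 5 remove [munaz,orwxf,iqgzv] add [bry] -> 8 lines: amvb zau txx ugr crx bry cbpf getx
Hunk 3: at line 2 remove [txx,ugr,crx] add [hai,omav] -> 7 lines: amvb zau hai omav bry cbpf getx
Final line 5: bry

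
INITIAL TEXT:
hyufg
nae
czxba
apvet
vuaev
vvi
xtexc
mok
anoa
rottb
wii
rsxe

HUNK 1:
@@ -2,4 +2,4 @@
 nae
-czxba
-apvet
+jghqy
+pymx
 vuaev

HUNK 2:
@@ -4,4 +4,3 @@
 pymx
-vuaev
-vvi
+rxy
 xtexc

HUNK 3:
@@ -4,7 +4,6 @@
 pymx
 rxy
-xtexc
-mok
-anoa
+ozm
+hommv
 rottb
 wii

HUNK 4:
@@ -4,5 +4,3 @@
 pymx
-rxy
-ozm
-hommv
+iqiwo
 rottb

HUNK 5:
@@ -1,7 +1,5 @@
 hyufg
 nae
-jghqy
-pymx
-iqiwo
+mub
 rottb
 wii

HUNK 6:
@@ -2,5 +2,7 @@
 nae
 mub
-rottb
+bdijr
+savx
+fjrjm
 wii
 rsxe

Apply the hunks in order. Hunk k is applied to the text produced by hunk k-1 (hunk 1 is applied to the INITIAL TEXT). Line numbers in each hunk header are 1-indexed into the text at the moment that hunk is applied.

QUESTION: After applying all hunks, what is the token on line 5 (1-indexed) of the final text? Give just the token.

Hunk 1: at line 2 remove [czxba,apvet] add [jghqy,pymx] -> 12 lines: hyufg nae jghqy pymx vuaev vvi xtexc mok anoa rottb wii rsxe
Hunk 2: at line 4 remove [vuaev,vvi] add [rxy] -> 11 lines: hyufg nae jghqy pymx rxy xtexc mok anoa rottb wii rsxe
Hunk 3: at line 4 remove [xtexc,mok,anoa] add [ozm,hommv] -> 10 lines: hyufg nae jghqy pymx rxy ozm hommv rottb wii rsxe
Hunk 4: at line 4 remove [rxy,ozm,hommv] add [iqiwo] -> 8 lines: hyufg nae jghqy pymx iqiwo rottb wii rsxe
Hunk 5: at line 1 remove [jghqy,pymx,iqiwo] add [mub] -> 6 lines: hyufg nae mub rottb wii rsxe
Hunk 6: at line 2 remove [rottb] add [bdijr,savx,fjrjm] -> 8 lines: hyufg nae mub bdijr savx fjrjm wii rsxe
Final line 5: savx

Answer: savx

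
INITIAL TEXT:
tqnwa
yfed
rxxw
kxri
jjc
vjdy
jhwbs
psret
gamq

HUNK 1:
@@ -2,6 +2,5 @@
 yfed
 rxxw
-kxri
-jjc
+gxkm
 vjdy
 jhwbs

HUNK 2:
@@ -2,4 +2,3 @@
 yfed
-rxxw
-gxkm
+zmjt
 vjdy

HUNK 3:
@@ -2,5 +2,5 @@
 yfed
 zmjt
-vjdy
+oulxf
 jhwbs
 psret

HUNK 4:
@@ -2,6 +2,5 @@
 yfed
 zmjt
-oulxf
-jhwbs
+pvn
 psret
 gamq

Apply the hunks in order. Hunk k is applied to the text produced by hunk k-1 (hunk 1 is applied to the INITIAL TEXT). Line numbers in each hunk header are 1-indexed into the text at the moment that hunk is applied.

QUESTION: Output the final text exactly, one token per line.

Answer: tqnwa
yfed
zmjt
pvn
psret
gamq

Derivation:
Hunk 1: at line 2 remove [kxri,jjc] add [gxkm] -> 8 lines: tqnwa yfed rxxw gxkm vjdy jhwbs psret gamq
Hunk 2: at line 2 remove [rxxw,gxkm] add [zmjt] -> 7 lines: tqnwa yfed zmjt vjdy jhwbs psret gamq
Hunk 3: at line 2 remove [vjdy] add [oulxf] -> 7 lines: tqnwa yfed zmjt oulxf jhwbs psret gamq
Hunk 4: at line 2 remove [oulxf,jhwbs] add [pvn] -> 6 lines: tqnwa yfed zmjt pvn psret gamq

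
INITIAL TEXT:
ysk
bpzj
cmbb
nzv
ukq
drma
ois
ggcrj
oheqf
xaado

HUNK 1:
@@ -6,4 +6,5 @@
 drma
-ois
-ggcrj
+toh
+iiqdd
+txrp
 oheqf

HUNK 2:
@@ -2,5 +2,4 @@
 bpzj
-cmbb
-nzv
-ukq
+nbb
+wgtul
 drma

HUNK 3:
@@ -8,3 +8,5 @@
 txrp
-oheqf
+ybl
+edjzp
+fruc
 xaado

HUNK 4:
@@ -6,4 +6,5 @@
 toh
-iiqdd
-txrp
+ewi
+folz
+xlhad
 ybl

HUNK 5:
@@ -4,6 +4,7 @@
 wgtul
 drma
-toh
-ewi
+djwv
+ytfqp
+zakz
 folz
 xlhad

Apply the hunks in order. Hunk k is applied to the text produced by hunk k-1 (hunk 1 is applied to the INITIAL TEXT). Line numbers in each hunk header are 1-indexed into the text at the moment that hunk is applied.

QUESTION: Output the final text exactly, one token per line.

Hunk 1: at line 6 remove [ois,ggcrj] add [toh,iiqdd,txrp] -> 11 lines: ysk bpzj cmbb nzv ukq drma toh iiqdd txrp oheqf xaado
Hunk 2: at line 2 remove [cmbb,nzv,ukq] add [nbb,wgtul] -> 10 lines: ysk bpzj nbb wgtul drma toh iiqdd txrp oheqf xaado
Hunk 3: at line 8 remove [oheqf] add [ybl,edjzp,fruc] -> 12 lines: ysk bpzj nbb wgtul drma toh iiqdd txrp ybl edjzp fruc xaado
Hunk 4: at line 6 remove [iiqdd,txrp] add [ewi,folz,xlhad] -> 13 lines: ysk bpzj nbb wgtul drma toh ewi folz xlhad ybl edjzp fruc xaado
Hunk 5: at line 4 remove [toh,ewi] add [djwv,ytfqp,zakz] -> 14 lines: ysk bpzj nbb wgtul drma djwv ytfqp zakz folz xlhad ybl edjzp fruc xaado

Answer: ysk
bpzj
nbb
wgtul
drma
djwv
ytfqp
zakz
folz
xlhad
ybl
edjzp
fruc
xaado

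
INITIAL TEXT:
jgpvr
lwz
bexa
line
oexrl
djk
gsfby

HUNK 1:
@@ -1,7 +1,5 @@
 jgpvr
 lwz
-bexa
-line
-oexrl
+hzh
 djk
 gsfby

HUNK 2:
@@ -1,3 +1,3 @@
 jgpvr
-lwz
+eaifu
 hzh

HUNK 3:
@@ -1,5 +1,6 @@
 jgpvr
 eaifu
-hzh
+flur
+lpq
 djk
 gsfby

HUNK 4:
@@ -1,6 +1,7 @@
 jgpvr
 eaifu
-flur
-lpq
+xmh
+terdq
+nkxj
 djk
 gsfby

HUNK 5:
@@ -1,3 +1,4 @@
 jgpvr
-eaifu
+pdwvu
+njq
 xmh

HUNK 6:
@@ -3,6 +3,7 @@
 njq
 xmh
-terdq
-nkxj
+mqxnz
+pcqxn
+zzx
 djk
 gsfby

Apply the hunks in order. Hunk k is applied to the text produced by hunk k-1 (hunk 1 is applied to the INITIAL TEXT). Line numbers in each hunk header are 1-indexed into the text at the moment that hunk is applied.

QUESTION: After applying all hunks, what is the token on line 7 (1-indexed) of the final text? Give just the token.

Answer: zzx

Derivation:
Hunk 1: at line 1 remove [bexa,line,oexrl] add [hzh] -> 5 lines: jgpvr lwz hzh djk gsfby
Hunk 2: at line 1 remove [lwz] add [eaifu] -> 5 lines: jgpvr eaifu hzh djk gsfby
Hunk 3: at line 1 remove [hzh] add [flur,lpq] -> 6 lines: jgpvr eaifu flur lpq djk gsfby
Hunk 4: at line 1 remove [flur,lpq] add [xmh,terdq,nkxj] -> 7 lines: jgpvr eaifu xmh terdq nkxj djk gsfby
Hunk 5: at line 1 remove [eaifu] add [pdwvu,njq] -> 8 lines: jgpvr pdwvu njq xmh terdq nkxj djk gsfby
Hunk 6: at line 3 remove [terdq,nkxj] add [mqxnz,pcqxn,zzx] -> 9 lines: jgpvr pdwvu njq xmh mqxnz pcqxn zzx djk gsfby
Final line 7: zzx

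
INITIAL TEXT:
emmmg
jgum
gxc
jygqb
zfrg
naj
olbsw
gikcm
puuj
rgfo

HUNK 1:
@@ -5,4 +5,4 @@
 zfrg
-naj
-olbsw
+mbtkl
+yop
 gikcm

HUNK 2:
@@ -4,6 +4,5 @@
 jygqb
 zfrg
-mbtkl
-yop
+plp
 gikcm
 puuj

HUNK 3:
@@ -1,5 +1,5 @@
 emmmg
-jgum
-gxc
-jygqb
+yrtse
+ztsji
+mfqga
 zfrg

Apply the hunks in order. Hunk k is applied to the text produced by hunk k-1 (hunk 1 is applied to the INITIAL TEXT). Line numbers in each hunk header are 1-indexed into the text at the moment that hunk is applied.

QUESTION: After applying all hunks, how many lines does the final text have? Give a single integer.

Hunk 1: at line 5 remove [naj,olbsw] add [mbtkl,yop] -> 10 lines: emmmg jgum gxc jygqb zfrg mbtkl yop gikcm puuj rgfo
Hunk 2: at line 4 remove [mbtkl,yop] add [plp] -> 9 lines: emmmg jgum gxc jygqb zfrg plp gikcm puuj rgfo
Hunk 3: at line 1 remove [jgum,gxc,jygqb] add [yrtse,ztsji,mfqga] -> 9 lines: emmmg yrtse ztsji mfqga zfrg plp gikcm puuj rgfo
Final line count: 9

Answer: 9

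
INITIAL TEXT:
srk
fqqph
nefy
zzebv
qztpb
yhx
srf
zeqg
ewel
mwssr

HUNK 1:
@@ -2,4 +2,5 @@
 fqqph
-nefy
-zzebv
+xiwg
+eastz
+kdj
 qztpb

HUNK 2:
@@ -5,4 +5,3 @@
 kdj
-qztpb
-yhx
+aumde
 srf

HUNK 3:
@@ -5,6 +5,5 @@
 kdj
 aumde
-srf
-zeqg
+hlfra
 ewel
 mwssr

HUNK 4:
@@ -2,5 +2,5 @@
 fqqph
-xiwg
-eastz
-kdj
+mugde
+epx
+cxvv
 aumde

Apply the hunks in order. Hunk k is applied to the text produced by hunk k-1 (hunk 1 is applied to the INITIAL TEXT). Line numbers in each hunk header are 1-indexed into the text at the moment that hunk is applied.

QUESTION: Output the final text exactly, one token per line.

Hunk 1: at line 2 remove [nefy,zzebv] add [xiwg,eastz,kdj] -> 11 lines: srk fqqph xiwg eastz kdj qztpb yhx srf zeqg ewel mwssr
Hunk 2: at line 5 remove [qztpb,yhx] add [aumde] -> 10 lines: srk fqqph xiwg eastz kdj aumde srf zeqg ewel mwssr
Hunk 3: at line 5 remove [srf,zeqg] add [hlfra] -> 9 lines: srk fqqph xiwg eastz kdj aumde hlfra ewel mwssr
Hunk 4: at line 2 remove [xiwg,eastz,kdj] add [mugde,epx,cxvv] -> 9 lines: srk fqqph mugde epx cxvv aumde hlfra ewel mwssr

Answer: srk
fqqph
mugde
epx
cxvv
aumde
hlfra
ewel
mwssr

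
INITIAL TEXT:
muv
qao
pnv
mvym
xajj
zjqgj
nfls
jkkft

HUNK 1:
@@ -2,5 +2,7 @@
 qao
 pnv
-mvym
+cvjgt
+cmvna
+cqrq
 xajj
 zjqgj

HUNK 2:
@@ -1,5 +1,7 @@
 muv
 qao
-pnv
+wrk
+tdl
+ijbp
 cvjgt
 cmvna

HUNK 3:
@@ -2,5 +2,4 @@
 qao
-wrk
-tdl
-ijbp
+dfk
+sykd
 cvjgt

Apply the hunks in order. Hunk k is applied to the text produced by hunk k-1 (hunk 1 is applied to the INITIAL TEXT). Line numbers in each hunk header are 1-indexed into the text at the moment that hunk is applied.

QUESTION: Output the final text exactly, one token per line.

Hunk 1: at line 2 remove [mvym] add [cvjgt,cmvna,cqrq] -> 10 lines: muv qao pnv cvjgt cmvna cqrq xajj zjqgj nfls jkkft
Hunk 2: at line 1 remove [pnv] add [wrk,tdl,ijbp] -> 12 lines: muv qao wrk tdl ijbp cvjgt cmvna cqrq xajj zjqgj nfls jkkft
Hunk 3: at line 2 remove [wrk,tdl,ijbp] add [dfk,sykd] -> 11 lines: muv qao dfk sykd cvjgt cmvna cqrq xajj zjqgj nfls jkkft

Answer: muv
qao
dfk
sykd
cvjgt
cmvna
cqrq
xajj
zjqgj
nfls
jkkft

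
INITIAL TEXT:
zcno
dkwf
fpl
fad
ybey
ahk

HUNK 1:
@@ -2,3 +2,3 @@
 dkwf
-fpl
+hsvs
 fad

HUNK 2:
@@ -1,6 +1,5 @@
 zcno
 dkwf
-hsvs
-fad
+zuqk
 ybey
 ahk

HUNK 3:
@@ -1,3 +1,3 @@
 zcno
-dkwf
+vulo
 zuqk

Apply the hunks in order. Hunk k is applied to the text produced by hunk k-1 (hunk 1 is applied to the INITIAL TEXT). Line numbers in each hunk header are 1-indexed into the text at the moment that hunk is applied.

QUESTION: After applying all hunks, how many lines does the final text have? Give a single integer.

Hunk 1: at line 2 remove [fpl] add [hsvs] -> 6 lines: zcno dkwf hsvs fad ybey ahk
Hunk 2: at line 1 remove [hsvs,fad] add [zuqk] -> 5 lines: zcno dkwf zuqk ybey ahk
Hunk 3: at line 1 remove [dkwf] add [vulo] -> 5 lines: zcno vulo zuqk ybey ahk
Final line count: 5

Answer: 5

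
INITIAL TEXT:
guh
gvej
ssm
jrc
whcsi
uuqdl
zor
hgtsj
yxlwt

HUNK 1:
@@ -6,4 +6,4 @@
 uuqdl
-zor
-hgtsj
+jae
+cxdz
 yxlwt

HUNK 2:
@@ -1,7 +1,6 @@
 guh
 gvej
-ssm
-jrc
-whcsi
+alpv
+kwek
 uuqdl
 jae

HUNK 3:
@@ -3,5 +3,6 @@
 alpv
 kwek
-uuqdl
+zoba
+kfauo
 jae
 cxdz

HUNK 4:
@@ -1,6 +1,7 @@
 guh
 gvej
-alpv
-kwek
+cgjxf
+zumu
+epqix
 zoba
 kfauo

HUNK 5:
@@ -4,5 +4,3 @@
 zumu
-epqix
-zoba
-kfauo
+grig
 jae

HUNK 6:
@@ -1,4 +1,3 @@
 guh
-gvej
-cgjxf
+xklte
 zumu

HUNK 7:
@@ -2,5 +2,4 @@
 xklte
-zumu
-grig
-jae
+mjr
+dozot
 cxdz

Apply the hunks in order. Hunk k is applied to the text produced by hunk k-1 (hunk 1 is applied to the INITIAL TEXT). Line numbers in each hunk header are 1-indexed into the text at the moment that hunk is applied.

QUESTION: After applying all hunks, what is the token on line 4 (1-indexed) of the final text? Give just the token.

Hunk 1: at line 6 remove [zor,hgtsj] add [jae,cxdz] -> 9 lines: guh gvej ssm jrc whcsi uuqdl jae cxdz yxlwt
Hunk 2: at line 1 remove [ssm,jrc,whcsi] add [alpv,kwek] -> 8 lines: guh gvej alpv kwek uuqdl jae cxdz yxlwt
Hunk 3: at line 3 remove [uuqdl] add [zoba,kfauo] -> 9 lines: guh gvej alpv kwek zoba kfauo jae cxdz yxlwt
Hunk 4: at line 1 remove [alpv,kwek] add [cgjxf,zumu,epqix] -> 10 lines: guh gvej cgjxf zumu epqix zoba kfauo jae cxdz yxlwt
Hunk 5: at line 4 remove [epqix,zoba,kfauo] add [grig] -> 8 lines: guh gvej cgjxf zumu grig jae cxdz yxlwt
Hunk 6: at line 1 remove [gvej,cgjxf] add [xklte] -> 7 lines: guh xklte zumu grig jae cxdz yxlwt
Hunk 7: at line 2 remove [zumu,grig,jae] add [mjr,dozot] -> 6 lines: guh xklte mjr dozot cxdz yxlwt
Final line 4: dozot

Answer: dozot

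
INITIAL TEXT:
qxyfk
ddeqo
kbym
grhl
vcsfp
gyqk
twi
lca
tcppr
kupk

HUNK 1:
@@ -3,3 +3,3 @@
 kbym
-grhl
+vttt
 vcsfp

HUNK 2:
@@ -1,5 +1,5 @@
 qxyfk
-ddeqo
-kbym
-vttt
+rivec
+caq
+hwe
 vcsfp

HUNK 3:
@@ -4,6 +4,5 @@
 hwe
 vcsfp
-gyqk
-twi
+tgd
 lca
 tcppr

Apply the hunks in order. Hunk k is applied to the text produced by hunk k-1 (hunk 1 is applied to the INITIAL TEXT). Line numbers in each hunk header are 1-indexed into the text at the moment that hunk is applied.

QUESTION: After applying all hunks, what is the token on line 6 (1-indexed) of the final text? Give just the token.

Answer: tgd

Derivation:
Hunk 1: at line 3 remove [grhl] add [vttt] -> 10 lines: qxyfk ddeqo kbym vttt vcsfp gyqk twi lca tcppr kupk
Hunk 2: at line 1 remove [ddeqo,kbym,vttt] add [rivec,caq,hwe] -> 10 lines: qxyfk rivec caq hwe vcsfp gyqk twi lca tcppr kupk
Hunk 3: at line 4 remove [gyqk,twi] add [tgd] -> 9 lines: qxyfk rivec caq hwe vcsfp tgd lca tcppr kupk
Final line 6: tgd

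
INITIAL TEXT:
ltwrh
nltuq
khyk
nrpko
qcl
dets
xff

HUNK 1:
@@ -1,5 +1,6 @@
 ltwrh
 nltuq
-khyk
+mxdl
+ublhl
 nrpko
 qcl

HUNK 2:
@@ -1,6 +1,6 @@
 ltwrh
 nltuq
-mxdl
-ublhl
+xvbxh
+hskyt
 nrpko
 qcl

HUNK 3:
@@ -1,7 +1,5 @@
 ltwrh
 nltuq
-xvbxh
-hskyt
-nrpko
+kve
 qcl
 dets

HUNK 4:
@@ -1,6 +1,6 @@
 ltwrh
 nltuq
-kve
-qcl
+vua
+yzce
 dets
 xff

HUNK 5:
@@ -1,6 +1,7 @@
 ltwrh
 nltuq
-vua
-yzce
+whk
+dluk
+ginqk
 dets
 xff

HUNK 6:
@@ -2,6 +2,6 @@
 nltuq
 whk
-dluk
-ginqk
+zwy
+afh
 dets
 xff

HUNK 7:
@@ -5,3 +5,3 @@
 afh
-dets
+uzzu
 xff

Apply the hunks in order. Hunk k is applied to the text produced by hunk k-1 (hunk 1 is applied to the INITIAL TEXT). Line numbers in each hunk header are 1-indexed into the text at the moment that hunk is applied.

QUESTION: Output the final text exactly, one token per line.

Hunk 1: at line 1 remove [khyk] add [mxdl,ublhl] -> 8 lines: ltwrh nltuq mxdl ublhl nrpko qcl dets xff
Hunk 2: at line 1 remove [mxdl,ublhl] add [xvbxh,hskyt] -> 8 lines: ltwrh nltuq xvbxh hskyt nrpko qcl dets xff
Hunk 3: at line 1 remove [xvbxh,hskyt,nrpko] add [kve] -> 6 lines: ltwrh nltuq kve qcl dets xff
Hunk 4: at line 1 remove [kve,qcl] add [vua,yzce] -> 6 lines: ltwrh nltuq vua yzce dets xff
Hunk 5: at line 1 remove [vua,yzce] add [whk,dluk,ginqk] -> 7 lines: ltwrh nltuq whk dluk ginqk dets xff
Hunk 6: at line 2 remove [dluk,ginqk] add [zwy,afh] -> 7 lines: ltwrh nltuq whk zwy afh dets xff
Hunk 7: at line 5 remove [dets] add [uzzu] -> 7 lines: ltwrh nltuq whk zwy afh uzzu xff

Answer: ltwrh
nltuq
whk
zwy
afh
uzzu
xff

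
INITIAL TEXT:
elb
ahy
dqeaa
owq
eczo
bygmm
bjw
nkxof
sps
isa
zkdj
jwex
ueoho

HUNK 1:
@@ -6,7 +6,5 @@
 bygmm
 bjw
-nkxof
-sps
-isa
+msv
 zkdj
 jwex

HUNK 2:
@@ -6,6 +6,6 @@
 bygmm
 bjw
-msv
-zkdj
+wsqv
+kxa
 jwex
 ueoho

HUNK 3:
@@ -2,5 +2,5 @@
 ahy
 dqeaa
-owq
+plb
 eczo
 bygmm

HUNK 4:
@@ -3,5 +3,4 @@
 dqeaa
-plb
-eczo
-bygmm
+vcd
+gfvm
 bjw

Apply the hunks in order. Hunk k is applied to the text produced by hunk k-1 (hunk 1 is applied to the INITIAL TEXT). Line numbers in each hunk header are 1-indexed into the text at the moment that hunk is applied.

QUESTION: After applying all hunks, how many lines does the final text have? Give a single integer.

Answer: 10

Derivation:
Hunk 1: at line 6 remove [nkxof,sps,isa] add [msv] -> 11 lines: elb ahy dqeaa owq eczo bygmm bjw msv zkdj jwex ueoho
Hunk 2: at line 6 remove [msv,zkdj] add [wsqv,kxa] -> 11 lines: elb ahy dqeaa owq eczo bygmm bjw wsqv kxa jwex ueoho
Hunk 3: at line 2 remove [owq] add [plb] -> 11 lines: elb ahy dqeaa plb eczo bygmm bjw wsqv kxa jwex ueoho
Hunk 4: at line 3 remove [plb,eczo,bygmm] add [vcd,gfvm] -> 10 lines: elb ahy dqeaa vcd gfvm bjw wsqv kxa jwex ueoho
Final line count: 10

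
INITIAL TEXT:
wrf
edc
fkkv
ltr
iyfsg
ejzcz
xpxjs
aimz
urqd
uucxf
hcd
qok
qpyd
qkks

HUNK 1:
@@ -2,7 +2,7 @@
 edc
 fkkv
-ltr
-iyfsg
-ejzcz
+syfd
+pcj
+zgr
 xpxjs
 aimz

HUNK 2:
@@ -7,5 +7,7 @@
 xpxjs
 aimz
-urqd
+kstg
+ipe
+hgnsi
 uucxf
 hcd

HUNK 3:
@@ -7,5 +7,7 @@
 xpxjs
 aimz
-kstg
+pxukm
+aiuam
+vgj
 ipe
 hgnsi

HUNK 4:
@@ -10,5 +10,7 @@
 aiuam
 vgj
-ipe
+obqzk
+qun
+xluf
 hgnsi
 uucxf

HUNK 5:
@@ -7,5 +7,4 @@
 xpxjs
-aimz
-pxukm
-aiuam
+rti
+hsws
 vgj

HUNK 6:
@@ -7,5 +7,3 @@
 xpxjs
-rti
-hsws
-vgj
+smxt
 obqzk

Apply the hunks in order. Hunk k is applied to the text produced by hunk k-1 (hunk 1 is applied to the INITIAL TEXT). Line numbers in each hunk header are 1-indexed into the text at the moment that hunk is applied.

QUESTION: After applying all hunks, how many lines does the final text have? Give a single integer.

Answer: 17

Derivation:
Hunk 1: at line 2 remove [ltr,iyfsg,ejzcz] add [syfd,pcj,zgr] -> 14 lines: wrf edc fkkv syfd pcj zgr xpxjs aimz urqd uucxf hcd qok qpyd qkks
Hunk 2: at line 7 remove [urqd] add [kstg,ipe,hgnsi] -> 16 lines: wrf edc fkkv syfd pcj zgr xpxjs aimz kstg ipe hgnsi uucxf hcd qok qpyd qkks
Hunk 3: at line 7 remove [kstg] add [pxukm,aiuam,vgj] -> 18 lines: wrf edc fkkv syfd pcj zgr xpxjs aimz pxukm aiuam vgj ipe hgnsi uucxf hcd qok qpyd qkks
Hunk 4: at line 10 remove [ipe] add [obqzk,qun,xluf] -> 20 lines: wrf edc fkkv syfd pcj zgr xpxjs aimz pxukm aiuam vgj obqzk qun xluf hgnsi uucxf hcd qok qpyd qkks
Hunk 5: at line 7 remove [aimz,pxukm,aiuam] add [rti,hsws] -> 19 lines: wrf edc fkkv syfd pcj zgr xpxjs rti hsws vgj obqzk qun xluf hgnsi uucxf hcd qok qpyd qkks
Hunk 6: at line 7 remove [rti,hsws,vgj] add [smxt] -> 17 lines: wrf edc fkkv syfd pcj zgr xpxjs smxt obqzk qun xluf hgnsi uucxf hcd qok qpyd qkks
Final line count: 17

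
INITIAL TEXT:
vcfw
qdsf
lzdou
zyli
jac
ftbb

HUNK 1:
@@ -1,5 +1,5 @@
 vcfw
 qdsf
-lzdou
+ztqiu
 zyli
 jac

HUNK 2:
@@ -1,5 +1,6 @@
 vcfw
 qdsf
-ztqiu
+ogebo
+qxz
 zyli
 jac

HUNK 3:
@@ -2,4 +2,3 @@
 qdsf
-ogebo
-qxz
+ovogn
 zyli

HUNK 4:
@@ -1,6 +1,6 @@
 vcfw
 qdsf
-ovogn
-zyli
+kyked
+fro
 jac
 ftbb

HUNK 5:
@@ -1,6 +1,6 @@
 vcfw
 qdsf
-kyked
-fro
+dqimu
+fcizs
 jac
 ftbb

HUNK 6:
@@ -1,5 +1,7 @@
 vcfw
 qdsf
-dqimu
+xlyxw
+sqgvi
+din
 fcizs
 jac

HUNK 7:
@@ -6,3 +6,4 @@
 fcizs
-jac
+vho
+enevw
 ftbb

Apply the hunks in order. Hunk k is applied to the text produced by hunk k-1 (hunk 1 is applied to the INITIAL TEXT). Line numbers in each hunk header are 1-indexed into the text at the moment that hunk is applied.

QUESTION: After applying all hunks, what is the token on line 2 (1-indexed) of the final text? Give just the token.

Answer: qdsf

Derivation:
Hunk 1: at line 1 remove [lzdou] add [ztqiu] -> 6 lines: vcfw qdsf ztqiu zyli jac ftbb
Hunk 2: at line 1 remove [ztqiu] add [ogebo,qxz] -> 7 lines: vcfw qdsf ogebo qxz zyli jac ftbb
Hunk 3: at line 2 remove [ogebo,qxz] add [ovogn] -> 6 lines: vcfw qdsf ovogn zyli jac ftbb
Hunk 4: at line 1 remove [ovogn,zyli] add [kyked,fro] -> 6 lines: vcfw qdsf kyked fro jac ftbb
Hunk 5: at line 1 remove [kyked,fro] add [dqimu,fcizs] -> 6 lines: vcfw qdsf dqimu fcizs jac ftbb
Hunk 6: at line 1 remove [dqimu] add [xlyxw,sqgvi,din] -> 8 lines: vcfw qdsf xlyxw sqgvi din fcizs jac ftbb
Hunk 7: at line 6 remove [jac] add [vho,enevw] -> 9 lines: vcfw qdsf xlyxw sqgvi din fcizs vho enevw ftbb
Final line 2: qdsf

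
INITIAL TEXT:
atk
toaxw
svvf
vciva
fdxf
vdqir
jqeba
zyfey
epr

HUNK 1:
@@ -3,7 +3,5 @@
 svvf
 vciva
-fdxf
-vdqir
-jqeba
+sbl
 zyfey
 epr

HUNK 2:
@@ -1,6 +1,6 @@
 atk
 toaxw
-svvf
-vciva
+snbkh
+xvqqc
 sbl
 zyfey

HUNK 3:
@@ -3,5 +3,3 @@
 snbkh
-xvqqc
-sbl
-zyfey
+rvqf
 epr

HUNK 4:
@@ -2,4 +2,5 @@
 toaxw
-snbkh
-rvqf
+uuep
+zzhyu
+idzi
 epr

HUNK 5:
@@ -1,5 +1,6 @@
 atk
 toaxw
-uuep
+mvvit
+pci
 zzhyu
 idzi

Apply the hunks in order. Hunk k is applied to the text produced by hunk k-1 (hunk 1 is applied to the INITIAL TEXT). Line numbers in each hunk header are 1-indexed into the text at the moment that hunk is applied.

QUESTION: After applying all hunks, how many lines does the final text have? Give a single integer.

Answer: 7

Derivation:
Hunk 1: at line 3 remove [fdxf,vdqir,jqeba] add [sbl] -> 7 lines: atk toaxw svvf vciva sbl zyfey epr
Hunk 2: at line 1 remove [svvf,vciva] add [snbkh,xvqqc] -> 7 lines: atk toaxw snbkh xvqqc sbl zyfey epr
Hunk 3: at line 3 remove [xvqqc,sbl,zyfey] add [rvqf] -> 5 lines: atk toaxw snbkh rvqf epr
Hunk 4: at line 2 remove [snbkh,rvqf] add [uuep,zzhyu,idzi] -> 6 lines: atk toaxw uuep zzhyu idzi epr
Hunk 5: at line 1 remove [uuep] add [mvvit,pci] -> 7 lines: atk toaxw mvvit pci zzhyu idzi epr
Final line count: 7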